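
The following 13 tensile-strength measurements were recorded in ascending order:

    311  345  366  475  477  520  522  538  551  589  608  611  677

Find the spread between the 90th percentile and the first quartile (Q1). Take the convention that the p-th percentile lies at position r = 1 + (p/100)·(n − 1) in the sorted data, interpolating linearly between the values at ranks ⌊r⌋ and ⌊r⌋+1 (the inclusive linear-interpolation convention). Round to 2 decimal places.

135.40

n = 13.
P25: r = 4 (integer) → 475.
P90: r = 11.8; ranks 11–12 are 608, 611; interpolating gives 610.4.
Difference: 610.4 − 475 = 135.4.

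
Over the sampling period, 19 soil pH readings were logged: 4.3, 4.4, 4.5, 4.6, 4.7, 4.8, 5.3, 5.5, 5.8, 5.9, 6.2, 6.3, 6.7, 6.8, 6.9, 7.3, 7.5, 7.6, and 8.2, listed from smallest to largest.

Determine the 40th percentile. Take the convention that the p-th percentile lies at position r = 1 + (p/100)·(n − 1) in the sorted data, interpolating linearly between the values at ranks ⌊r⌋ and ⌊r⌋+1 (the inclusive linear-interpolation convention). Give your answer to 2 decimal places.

5.56

n = 19.
r = 1 + (40/100)·(19 − 1) = 1 + 7.2 = 8.2.
Rank 8 is 5.5 and rank 9 is 5.8.
Interpolate: 5.5 + 0.2·(5.8 − 5.5) = 5.5 + 0.2·0.3 = 5.56.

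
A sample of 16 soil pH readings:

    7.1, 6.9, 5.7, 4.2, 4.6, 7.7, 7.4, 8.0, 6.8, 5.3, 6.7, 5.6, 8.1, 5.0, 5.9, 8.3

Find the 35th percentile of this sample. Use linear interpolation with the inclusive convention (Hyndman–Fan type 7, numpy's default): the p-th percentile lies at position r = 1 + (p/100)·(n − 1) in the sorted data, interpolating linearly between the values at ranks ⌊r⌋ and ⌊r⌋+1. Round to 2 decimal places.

5.75

Sorted: 4.2, 4.6, 5.0, 5.3, 5.6, 5.7, 5.9, 6.7, 6.8, 6.9, 7.1, 7.4, 7.7, 8.0, 8.1, 8.3.
n = 16.
r = 1 + (35/100)·(16 − 1) = 1 + 5.25 = 6.25.
Rank 6 is 5.7 and rank 7 is 5.9.
Interpolate: 5.7 + 0.25·(5.9 − 5.7) = 5.7 + 0.25·0.2 = 5.75.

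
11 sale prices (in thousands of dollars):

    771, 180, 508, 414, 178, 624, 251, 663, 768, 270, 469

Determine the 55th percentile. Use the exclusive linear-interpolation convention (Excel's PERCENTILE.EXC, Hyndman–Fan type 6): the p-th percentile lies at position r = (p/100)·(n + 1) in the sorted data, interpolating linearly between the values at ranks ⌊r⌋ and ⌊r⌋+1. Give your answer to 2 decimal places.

Sorted: 178, 180, 251, 270, 414, 469, 508, 624, 663, 768, 771.
n = 11.
r = (55/100)·(11 + 1) = 6.6.
Rank 6 is 469 and rank 7 is 508.
Interpolate: 469 + 0.6·(508 − 469) = 469 + 0.6·39 = 492.4.

492.40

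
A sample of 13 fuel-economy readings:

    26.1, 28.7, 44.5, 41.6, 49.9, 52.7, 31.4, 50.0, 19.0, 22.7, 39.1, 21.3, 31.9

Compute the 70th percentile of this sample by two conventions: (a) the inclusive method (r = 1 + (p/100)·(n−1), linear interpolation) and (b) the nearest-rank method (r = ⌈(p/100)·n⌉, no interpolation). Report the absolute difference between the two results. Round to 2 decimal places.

Sorted: 19.0, 21.3, 22.7, 26.1, 28.7, 31.4, 31.9, 39.1, 41.6, 44.5, 49.9, 50.0, 52.7.
n = 13.
(a) r = 9.4; between ranks 9 (41.6) and 10 (44.5): 42.76.
(b) the nearest-rank method: rank 10 → 44.5.
|42.76 − 44.5| = 1.74.

1.74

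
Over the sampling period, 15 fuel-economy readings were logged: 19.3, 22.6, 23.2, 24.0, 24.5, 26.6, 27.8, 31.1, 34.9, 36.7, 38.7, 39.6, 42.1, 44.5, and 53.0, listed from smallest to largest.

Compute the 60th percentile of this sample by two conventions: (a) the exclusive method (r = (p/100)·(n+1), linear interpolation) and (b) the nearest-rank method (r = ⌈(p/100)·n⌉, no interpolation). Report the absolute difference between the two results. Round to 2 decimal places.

1.08

n = 15.
(a) r = 9.6; between ranks 9 (34.9) and 10 (36.7): 35.98.
(b) the nearest-rank method: rank 9 → 34.9.
|35.98 − 34.9| = 1.08.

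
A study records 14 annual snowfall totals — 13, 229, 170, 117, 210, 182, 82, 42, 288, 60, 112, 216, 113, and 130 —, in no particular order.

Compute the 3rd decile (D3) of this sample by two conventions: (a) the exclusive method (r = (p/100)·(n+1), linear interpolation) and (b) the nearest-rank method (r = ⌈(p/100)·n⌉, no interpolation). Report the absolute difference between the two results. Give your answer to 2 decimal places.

15.00

Sorted: 13, 42, 60, 82, 112, 113, 117, 130, 170, 182, 210, 216, 229, 288.
n = 14.
(a) r = 4.5; between ranks 4 (82) and 5 (112): 97.
(b) the nearest-rank method: rank 5 → 112.
|97 − 112| = 15.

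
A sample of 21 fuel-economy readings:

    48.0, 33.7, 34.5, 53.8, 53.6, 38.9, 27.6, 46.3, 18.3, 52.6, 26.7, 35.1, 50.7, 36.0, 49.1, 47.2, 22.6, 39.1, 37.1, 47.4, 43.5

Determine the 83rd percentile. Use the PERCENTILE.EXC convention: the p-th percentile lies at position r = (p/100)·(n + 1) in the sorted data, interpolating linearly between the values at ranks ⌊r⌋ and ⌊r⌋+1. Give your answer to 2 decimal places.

Sorted: 18.3, 22.6, 26.7, 27.6, 33.7, 34.5, 35.1, 36.0, 37.1, 38.9, 39.1, 43.5, 46.3, 47.2, 47.4, 48.0, 49.1, 50.7, 52.6, 53.6, 53.8.
n = 21.
r = (83/100)·(21 + 1) = 18.26.
Rank 18 is 50.7 and rank 19 is 52.6.
Interpolate: 50.7 + 0.26·(52.6 − 50.7) = 50.7 + 0.26·1.9 = 51.194.

51.19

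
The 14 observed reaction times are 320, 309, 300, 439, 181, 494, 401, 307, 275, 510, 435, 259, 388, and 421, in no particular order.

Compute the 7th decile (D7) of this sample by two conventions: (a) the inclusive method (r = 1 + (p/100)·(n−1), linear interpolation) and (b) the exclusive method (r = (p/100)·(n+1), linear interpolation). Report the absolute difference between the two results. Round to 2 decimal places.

Sorted: 181, 259, 275, 300, 307, 309, 320, 388, 401, 421, 435, 439, 494, 510.
n = 14.
(a) r = 10.1; between ranks 10 (421) and 11 (435): 422.4.
(b) r = 10.5; between ranks 10 (421) and 11 (435): 428.
|422.4 − 428| = 5.6.

5.60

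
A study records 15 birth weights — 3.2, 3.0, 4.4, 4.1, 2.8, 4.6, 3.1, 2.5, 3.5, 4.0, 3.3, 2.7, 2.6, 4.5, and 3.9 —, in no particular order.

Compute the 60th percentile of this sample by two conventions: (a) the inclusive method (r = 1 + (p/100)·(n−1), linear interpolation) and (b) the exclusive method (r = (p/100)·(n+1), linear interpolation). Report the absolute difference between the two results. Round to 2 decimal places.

Sorted: 2.5, 2.6, 2.7, 2.8, 3.0, 3.1, 3.2, 3.3, 3.5, 3.9, 4.0, 4.1, 4.4, 4.5, 4.6.
n = 15.
(a) r = 9.4; between ranks 9 (3.5) and 10 (3.9): 3.66.
(b) r = 9.6; between ranks 9 (3.5) and 10 (3.9): 3.74.
|3.66 − 3.74| = 0.08.

0.08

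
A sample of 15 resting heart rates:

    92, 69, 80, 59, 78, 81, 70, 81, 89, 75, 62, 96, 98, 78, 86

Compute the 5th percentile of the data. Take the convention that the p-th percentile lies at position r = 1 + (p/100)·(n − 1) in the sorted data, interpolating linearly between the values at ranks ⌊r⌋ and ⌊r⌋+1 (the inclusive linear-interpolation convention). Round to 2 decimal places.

Sorted: 59, 62, 69, 70, 75, 78, 78, 80, 81, 81, 86, 89, 92, 96, 98.
n = 15.
r = 1 + (5/100)·(15 − 1) = 1 + 0.7 = 1.7.
Rank 1 is 59 and rank 2 is 62.
Interpolate: 59 + 0.7·(62 − 59) = 59 + 0.7·3 = 61.1.

61.10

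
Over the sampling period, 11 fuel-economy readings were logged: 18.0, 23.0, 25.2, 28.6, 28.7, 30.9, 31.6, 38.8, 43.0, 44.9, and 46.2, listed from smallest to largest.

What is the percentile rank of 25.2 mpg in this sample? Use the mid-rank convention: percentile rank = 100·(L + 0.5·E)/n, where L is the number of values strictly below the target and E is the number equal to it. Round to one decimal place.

22.7

Count below 25.2: L = 2; count equal: E = 1; n = 11.
Percentile rank = 100·(2 + 0.5·1)/11 = 100·2.5/11 = 22.73.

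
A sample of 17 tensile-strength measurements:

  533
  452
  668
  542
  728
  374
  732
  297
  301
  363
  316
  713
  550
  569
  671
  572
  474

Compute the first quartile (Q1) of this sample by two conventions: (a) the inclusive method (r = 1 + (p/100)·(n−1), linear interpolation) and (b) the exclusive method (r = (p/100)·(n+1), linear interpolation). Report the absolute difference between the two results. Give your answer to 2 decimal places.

Sorted: 297, 301, 316, 363, 374, 452, 474, 533, 542, 550, 569, 572, 668, 671, 713, 728, 732.
n = 17.
(a) r = 5 → value at rank 5 = 374.
(b) r = 4.5; between ranks 4 (363) and 5 (374): 368.5.
|374 − 368.5| = 5.5.

5.50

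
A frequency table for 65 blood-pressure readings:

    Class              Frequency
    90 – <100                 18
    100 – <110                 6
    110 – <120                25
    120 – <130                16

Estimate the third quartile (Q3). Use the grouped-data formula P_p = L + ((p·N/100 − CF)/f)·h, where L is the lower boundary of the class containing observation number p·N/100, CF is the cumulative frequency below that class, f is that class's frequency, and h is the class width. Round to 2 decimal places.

119.90

N = 65; target position k = 75/100 · 65 = 48.75.
Cumulative frequencies: 18, 24, 49, 65.
Observation 48.75 falls in the class 110 – <120.
L = 110, CF = 24, f = 25, h = 10.
P75 = 110 + ((48.75 − 24)/25)·10 = 110 + 9.9 = 119.9.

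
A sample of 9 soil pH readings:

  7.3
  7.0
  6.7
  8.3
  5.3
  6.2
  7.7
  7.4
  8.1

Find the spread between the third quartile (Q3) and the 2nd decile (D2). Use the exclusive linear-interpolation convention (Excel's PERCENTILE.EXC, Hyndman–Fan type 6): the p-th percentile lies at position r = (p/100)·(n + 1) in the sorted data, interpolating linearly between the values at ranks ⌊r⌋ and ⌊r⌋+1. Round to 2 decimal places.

Sorted: 5.3, 6.2, 6.7, 7.0, 7.3, 7.4, 7.7, 8.1, 8.3.
n = 9.
P20: r = 2 (integer) → 6.2.
P75: r = 7.5; ranks 7–8 are 7.7, 8.1; interpolating gives 7.9.
Difference: 7.9 − 6.2 = 1.7.

1.70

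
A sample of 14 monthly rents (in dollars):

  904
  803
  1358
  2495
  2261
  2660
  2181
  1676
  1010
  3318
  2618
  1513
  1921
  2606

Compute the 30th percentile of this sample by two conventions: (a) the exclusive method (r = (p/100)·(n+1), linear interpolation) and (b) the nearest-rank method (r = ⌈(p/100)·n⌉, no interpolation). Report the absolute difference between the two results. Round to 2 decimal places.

77.50

Sorted: 803, 904, 1010, 1358, 1513, 1676, 1921, 2181, 2261, 2495, 2606, 2618, 2660, 3318.
n = 14.
(a) r = 4.5; between ranks 4 (1358) and 5 (1513): 1435.5.
(b) the nearest-rank method: rank 5 → 1513.
|1435.5 − 1513| = 77.5.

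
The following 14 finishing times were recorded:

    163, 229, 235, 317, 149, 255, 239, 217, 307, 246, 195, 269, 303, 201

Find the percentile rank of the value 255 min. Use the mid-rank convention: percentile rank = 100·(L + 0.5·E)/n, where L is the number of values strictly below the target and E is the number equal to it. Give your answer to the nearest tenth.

67.9

Sorted: 149, 163, 195, 201, 217, 229, 235, 239, 246, 255, 269, 303, 307, 317.
Count below 255: L = 9; count equal: E = 1; n = 14.
Percentile rank = 100·(9 + 0.5·1)/14 = 100·9.5/14 = 67.86.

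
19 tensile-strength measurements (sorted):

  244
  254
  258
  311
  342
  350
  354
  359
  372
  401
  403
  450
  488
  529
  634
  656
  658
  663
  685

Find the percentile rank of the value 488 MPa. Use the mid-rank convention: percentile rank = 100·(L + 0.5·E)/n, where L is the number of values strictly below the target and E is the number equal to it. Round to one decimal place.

Count below 488: L = 12; count equal: E = 1; n = 19.
Percentile rank = 100·(12 + 0.5·1)/19 = 100·12.5/19 = 65.79.

65.8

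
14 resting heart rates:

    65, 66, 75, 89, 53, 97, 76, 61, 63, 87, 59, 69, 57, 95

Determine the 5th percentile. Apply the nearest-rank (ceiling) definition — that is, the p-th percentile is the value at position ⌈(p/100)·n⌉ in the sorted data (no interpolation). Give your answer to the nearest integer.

53

Sorted: 53, 57, 59, 61, 63, 65, 66, 69, 75, 76, 87, 89, 95, 97.
n = 14.
Position = ⌈5/100 · 14⌉ = ⌈0.7⌉ = 1.
The value at rank 1 is 53.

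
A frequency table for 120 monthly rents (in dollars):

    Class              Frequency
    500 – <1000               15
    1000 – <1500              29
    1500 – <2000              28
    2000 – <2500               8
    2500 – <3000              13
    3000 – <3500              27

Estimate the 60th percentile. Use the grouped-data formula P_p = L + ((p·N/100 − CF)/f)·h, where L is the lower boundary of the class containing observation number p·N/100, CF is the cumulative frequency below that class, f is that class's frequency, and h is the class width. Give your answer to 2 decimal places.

2000.00

N = 120; target position k = 60/100 · 120 = 72.
Cumulative frequencies: 15, 44, 72, 80, 93, 120.
Observation 72 falls in the class 1500 – <2000.
L = 1500, CF = 44, f = 28, h = 500.
P60 = 1500 + ((72 − 44)/28)·500 = 1500 + 500 = 2000.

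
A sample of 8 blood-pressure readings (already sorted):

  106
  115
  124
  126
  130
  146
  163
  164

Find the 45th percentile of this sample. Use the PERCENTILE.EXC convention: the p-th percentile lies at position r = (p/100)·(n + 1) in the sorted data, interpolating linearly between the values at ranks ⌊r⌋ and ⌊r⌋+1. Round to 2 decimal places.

126.20

n = 8.
r = (45/100)·(8 + 1) = 4.05.
Rank 4 is 126 and rank 5 is 130.
Interpolate: 126 + 0.05·(130 − 126) = 126 + 0.05·4 = 126.2.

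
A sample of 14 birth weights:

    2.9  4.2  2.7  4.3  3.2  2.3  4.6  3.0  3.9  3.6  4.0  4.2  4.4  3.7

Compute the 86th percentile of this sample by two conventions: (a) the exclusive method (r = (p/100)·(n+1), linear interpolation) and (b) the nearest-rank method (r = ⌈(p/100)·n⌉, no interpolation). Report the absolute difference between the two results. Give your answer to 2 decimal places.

Sorted: 2.3, 2.7, 2.9, 3.0, 3.2, 3.6, 3.7, 3.9, 4.0, 4.2, 4.2, 4.3, 4.4, 4.6.
n = 14.
(a) r = 12.9; between ranks 12 (4.3) and 13 (4.4): 4.39.
(b) the nearest-rank method: rank 13 → 4.4.
|4.39 − 4.4| = 0.01.

0.01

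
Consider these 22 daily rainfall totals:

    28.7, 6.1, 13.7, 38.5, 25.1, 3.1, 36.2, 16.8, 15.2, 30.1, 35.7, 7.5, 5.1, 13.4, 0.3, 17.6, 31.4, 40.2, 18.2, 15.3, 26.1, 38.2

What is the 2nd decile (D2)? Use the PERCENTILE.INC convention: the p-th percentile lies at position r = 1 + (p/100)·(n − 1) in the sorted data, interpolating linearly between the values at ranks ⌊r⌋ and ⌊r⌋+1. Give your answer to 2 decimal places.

8.68

Sorted: 0.3, 3.1, 5.1, 6.1, 7.5, 13.4, 13.7, 15.2, 15.3, 16.8, 17.6, 18.2, 25.1, 26.1, 28.7, 30.1, 31.4, 35.7, 36.2, 38.2, 38.5, 40.2.
n = 22.
r = 1 + (20/100)·(22 − 1) = 1 + 4.2 = 5.2.
Rank 5 is 7.5 and rank 6 is 13.4.
Interpolate: 7.5 + 0.2·(13.4 − 7.5) = 7.5 + 0.2·5.9 = 8.68.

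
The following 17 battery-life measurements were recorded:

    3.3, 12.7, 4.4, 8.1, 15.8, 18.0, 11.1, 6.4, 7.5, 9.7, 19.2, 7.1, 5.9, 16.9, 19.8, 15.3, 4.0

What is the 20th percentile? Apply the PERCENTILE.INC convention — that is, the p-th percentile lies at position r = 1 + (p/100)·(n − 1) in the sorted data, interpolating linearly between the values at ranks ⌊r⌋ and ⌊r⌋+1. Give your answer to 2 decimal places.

6.00

Sorted: 3.3, 4.0, 4.4, 5.9, 6.4, 7.1, 7.5, 8.1, 9.7, 11.1, 12.7, 15.3, 15.8, 16.9, 18.0, 19.2, 19.8.
n = 17.
r = 1 + (20/100)·(17 − 1) = 1 + 3.2 = 4.2.
Rank 4 is 5.9 and rank 5 is 6.4.
Interpolate: 5.9 + 0.2·(6.4 − 5.9) = 5.9 + 0.2·0.5 = 6.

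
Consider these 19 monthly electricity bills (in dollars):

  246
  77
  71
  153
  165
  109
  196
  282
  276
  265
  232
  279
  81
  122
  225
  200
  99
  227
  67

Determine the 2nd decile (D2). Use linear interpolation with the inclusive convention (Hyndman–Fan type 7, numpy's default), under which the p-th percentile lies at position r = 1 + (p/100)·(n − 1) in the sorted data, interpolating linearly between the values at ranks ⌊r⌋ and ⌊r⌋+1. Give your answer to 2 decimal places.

Sorted: 67, 71, 77, 81, 99, 109, 122, 153, 165, 196, 200, 225, 227, 232, 246, 265, 276, 279, 282.
n = 19.
r = 1 + (20/100)·(19 − 1) = 1 + 3.6 = 4.6.
Rank 4 is 81 and rank 5 is 99.
Interpolate: 81 + 0.6·(99 − 81) = 81 + 0.6·18 = 91.8.

91.80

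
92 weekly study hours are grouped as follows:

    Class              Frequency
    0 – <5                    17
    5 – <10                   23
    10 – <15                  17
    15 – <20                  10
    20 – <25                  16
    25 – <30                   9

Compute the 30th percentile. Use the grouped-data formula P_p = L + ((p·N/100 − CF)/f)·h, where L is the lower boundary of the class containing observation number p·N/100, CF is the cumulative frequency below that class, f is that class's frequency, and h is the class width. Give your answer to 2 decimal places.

7.30

N = 92; target position k = 30/100 · 92 = 27.6.
Cumulative frequencies: 17, 40, 57, 67, 83, 92.
Observation 27.6 falls in the class 5 – <10.
L = 5, CF = 17, f = 23, h = 5.
P30 = 5 + ((27.6 − 17)/23)·5 = 5 + 2.30435 = 7.30435.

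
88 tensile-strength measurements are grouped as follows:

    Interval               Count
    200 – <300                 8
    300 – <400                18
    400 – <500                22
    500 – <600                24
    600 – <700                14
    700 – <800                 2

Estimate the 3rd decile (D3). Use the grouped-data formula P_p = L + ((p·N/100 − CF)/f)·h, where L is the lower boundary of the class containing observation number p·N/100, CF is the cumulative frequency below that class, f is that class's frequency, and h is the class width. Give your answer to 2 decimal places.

401.82

N = 88; target position k = 30/100 · 88 = 26.4.
Cumulative frequencies: 8, 26, 48, 72, 86, 88.
Observation 26.4 falls in the class 400 – <500.
L = 400, CF = 26, f = 22, h = 100.
P30 = 400 + ((26.4 − 26)/22)·100 = 400 + 1.81818 = 401.818.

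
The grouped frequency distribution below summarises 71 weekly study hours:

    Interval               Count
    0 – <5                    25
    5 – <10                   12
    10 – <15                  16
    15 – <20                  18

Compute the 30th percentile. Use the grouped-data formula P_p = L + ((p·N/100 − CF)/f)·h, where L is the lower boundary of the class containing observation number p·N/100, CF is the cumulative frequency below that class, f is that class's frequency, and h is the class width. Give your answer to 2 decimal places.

N = 71; target position k = 30/100 · 71 = 21.3.
Cumulative frequencies: 25, 37, 53, 71.
Observation 21.3 falls in the class 0 – <5.
L = 0, CF = 0, f = 25, h = 5.
P30 = 0 + ((21.3 − 0)/25)·5 = 0 + 4.26 = 4.26.

4.26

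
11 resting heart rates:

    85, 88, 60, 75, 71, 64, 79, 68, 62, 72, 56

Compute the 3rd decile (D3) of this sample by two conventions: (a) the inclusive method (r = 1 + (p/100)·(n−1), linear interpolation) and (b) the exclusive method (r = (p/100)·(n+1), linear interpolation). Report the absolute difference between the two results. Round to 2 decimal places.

0.80

Sorted: 56, 60, 62, 64, 68, 71, 72, 75, 79, 85, 88.
n = 11.
(a) r = 4 → value at rank 4 = 64.
(b) r = 3.6; between ranks 3 (62) and 4 (64): 63.2.
|64 − 63.2| = 0.8.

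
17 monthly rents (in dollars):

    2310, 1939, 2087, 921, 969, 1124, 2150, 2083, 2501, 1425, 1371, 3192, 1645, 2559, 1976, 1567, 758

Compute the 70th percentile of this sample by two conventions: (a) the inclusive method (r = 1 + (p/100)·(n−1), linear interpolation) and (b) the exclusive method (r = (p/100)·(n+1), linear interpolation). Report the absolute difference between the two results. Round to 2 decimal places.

Sorted: 758, 921, 969, 1124, 1371, 1425, 1567, 1645, 1939, 1976, 2083, 2087, 2150, 2310, 2501, 2559, 3192.
n = 17.
(a) r = 12.2; between ranks 12 (2087) and 13 (2150): 2099.6.
(b) r = 12.6; between ranks 12 (2087) and 13 (2150): 2124.8.
|2099.6 − 2124.8| = 25.2.

25.20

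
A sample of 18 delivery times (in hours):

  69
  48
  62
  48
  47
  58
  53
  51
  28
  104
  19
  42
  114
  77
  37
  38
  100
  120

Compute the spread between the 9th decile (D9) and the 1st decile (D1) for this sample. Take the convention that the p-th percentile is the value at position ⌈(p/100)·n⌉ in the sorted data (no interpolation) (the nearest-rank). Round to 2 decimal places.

Sorted: 19, 28, 37, 38, 42, 47, 48, 48, 51, 53, 58, 62, 69, 77, 100, 104, 114, 120.
n = 18.
P10: rank ⌈10/100·18⌉ = 2 → 28.
P90: rank ⌈90/100·18⌉ = 17 → 114.
Difference: 114 − 28 = 86.

86.00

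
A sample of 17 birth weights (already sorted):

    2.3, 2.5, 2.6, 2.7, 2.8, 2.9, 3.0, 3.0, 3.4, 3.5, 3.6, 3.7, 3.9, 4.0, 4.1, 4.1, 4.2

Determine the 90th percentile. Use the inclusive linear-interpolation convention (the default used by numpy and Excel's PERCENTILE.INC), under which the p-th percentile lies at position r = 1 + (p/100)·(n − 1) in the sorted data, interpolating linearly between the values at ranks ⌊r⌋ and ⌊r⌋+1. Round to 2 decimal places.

n = 17.
r = 1 + (90/100)·(17 − 1) = 1 + 14.4 = 15.4.
Rank 15 is 4.1 and rank 16 is 4.1.
Interpolate: 4.1 + 0.4·(4.1 − 4.1) = 4.1 + 0.4·0 = 4.1.

4.10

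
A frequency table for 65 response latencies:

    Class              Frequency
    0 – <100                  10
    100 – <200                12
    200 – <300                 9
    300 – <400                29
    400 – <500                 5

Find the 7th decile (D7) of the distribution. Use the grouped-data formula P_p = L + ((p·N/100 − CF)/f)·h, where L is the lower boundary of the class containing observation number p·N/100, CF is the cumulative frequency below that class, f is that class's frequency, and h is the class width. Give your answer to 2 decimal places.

350.00

N = 65; target position k = 70/100 · 65 = 45.5.
Cumulative frequencies: 10, 22, 31, 60, 65.
Observation 45.5 falls in the class 300 – <400.
L = 300, CF = 31, f = 29, h = 100.
P70 = 300 + ((45.5 − 31)/29)·100 = 300 + 50 = 350.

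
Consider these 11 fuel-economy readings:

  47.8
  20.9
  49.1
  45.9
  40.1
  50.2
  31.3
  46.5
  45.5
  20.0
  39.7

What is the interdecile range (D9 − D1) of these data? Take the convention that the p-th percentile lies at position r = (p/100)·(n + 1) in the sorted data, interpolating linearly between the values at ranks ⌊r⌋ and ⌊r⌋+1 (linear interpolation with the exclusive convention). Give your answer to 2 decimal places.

29.80

Sorted: 20.0, 20.9, 31.3, 39.7, 40.1, 45.5, 45.9, 46.5, 47.8, 49.1, 50.2.
n = 11.
P10: r = 1.2; ranks 1–2 are 20.0, 20.9; interpolating gives 20.18.
P90: r = 10.8; ranks 10–11 are 49.1, 50.2; interpolating gives 49.98.
Difference: 49.98 − 20.18 = 29.8.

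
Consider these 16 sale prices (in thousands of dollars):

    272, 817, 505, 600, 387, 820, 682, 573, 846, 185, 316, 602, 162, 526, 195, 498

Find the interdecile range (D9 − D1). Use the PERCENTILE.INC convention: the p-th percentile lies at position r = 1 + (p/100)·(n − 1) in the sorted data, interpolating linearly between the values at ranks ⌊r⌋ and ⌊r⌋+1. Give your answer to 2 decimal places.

628.50

Sorted: 162, 185, 195, 272, 316, 387, 498, 505, 526, 573, 600, 602, 682, 817, 820, 846.
n = 16.
P10: r = 2.5; ranks 2–3 are 185, 195; interpolating gives 190.
P90: r = 14.5; ranks 14–15 are 817, 820; interpolating gives 818.5.
Difference: 818.5 − 190 = 628.5.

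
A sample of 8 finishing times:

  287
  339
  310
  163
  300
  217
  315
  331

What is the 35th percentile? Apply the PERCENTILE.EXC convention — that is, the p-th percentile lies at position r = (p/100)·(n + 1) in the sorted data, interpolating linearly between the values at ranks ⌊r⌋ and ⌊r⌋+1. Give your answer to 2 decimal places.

288.95

Sorted: 163, 217, 287, 300, 310, 315, 331, 339.
n = 8.
r = (35/100)·(8 + 1) = 3.15.
Rank 3 is 287 and rank 4 is 300.
Interpolate: 287 + 0.15·(300 − 287) = 287 + 0.15·13 = 288.95.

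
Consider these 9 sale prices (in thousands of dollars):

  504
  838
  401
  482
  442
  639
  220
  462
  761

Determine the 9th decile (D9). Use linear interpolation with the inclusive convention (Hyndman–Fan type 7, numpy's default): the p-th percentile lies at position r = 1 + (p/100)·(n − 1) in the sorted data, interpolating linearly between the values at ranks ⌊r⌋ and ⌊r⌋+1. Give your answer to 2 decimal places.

776.40

Sorted: 220, 401, 442, 462, 482, 504, 639, 761, 838.
n = 9.
r = 1 + (90/100)·(9 − 1) = 1 + 7.2 = 8.2.
Rank 8 is 761 and rank 9 is 838.
Interpolate: 761 + 0.2·(838 − 761) = 761 + 0.2·77 = 776.4.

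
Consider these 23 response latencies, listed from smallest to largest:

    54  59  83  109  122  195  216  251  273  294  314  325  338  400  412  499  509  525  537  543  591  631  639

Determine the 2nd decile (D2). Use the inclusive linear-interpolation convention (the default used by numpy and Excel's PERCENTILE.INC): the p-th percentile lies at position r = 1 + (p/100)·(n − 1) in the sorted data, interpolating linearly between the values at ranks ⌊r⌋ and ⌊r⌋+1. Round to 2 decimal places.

151.20

n = 23.
r = 1 + (20/100)·(23 − 1) = 1 + 4.4 = 5.4.
Rank 5 is 122 and rank 6 is 195.
Interpolate: 122 + 0.4·(195 − 122) = 122 + 0.4·73 = 151.2.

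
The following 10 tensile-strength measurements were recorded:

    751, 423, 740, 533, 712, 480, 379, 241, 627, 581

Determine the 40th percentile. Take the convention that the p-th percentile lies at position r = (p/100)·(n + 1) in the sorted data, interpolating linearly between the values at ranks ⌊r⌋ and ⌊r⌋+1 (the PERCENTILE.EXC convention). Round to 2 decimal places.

501.20

Sorted: 241, 379, 423, 480, 533, 581, 627, 712, 740, 751.
n = 10.
r = (40/100)·(10 + 1) = 4.4.
Rank 4 is 480 and rank 5 is 533.
Interpolate: 480 + 0.4·(533 − 480) = 480 + 0.4·53 = 501.2.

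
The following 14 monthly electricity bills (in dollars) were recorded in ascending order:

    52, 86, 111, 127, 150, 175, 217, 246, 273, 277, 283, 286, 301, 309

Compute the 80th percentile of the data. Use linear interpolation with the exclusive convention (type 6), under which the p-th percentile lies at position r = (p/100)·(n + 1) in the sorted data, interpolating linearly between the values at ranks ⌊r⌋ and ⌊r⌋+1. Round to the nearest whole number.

286

n = 14.
r = (80/100)·(14 + 1) = 12.
r is an integer, so P80 is the value at rank 12: 286.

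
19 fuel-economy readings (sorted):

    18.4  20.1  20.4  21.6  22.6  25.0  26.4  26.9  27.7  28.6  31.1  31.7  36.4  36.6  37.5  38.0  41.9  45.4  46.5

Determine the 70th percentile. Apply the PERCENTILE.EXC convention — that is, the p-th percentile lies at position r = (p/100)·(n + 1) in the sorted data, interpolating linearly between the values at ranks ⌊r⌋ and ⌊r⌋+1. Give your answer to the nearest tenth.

36.6

n = 19.
r = (70/100)·(19 + 1) = 14.
r is an integer, so P70 is the value at rank 14: 36.6.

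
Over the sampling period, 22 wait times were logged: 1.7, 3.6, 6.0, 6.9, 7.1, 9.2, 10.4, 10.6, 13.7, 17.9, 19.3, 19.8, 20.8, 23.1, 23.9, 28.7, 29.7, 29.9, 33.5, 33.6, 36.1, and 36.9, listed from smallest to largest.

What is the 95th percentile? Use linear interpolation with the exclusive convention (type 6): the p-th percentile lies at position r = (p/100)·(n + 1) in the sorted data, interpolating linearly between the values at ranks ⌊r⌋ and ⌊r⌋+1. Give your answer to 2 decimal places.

36.78

n = 22.
r = (95/100)·(22 + 1) = 21.85.
Rank 21 is 36.1 and rank 22 is 36.9.
Interpolate: 36.1 + 0.85·(36.9 − 36.1) = 36.1 + 0.85·0.8 = 36.78.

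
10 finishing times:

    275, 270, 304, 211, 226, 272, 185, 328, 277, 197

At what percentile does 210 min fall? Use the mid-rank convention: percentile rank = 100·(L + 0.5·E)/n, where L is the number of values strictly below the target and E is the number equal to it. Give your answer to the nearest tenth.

Sorted: 185, 197, 211, 226, 270, 272, 275, 277, 304, 328.
Count below 210: L = 2; count equal: E = 0; n = 10.
Percentile rank = 100·(2 + 0.5·0)/10 = 100·2/10 = 20.

20.0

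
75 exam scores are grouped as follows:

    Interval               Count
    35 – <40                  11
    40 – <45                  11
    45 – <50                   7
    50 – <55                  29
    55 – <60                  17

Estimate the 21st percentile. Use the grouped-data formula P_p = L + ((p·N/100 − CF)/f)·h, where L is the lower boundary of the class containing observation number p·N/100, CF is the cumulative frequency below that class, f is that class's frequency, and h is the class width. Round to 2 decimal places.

42.16

N = 75; target position k = 21/100 · 75 = 15.75.
Cumulative frequencies: 11, 22, 29, 58, 75.
Observation 15.75 falls in the class 40 – <45.
L = 40, CF = 11, f = 11, h = 5.
P21 = 40 + ((15.75 − 11)/11)·5 = 40 + 2.15909 = 42.1591.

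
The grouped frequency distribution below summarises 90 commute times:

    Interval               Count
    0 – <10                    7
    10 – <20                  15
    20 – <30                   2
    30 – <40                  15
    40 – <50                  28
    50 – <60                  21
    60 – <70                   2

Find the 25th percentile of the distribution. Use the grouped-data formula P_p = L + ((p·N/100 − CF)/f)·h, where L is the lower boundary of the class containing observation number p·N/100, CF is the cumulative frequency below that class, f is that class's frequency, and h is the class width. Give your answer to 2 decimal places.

N = 90; target position k = 25/100 · 90 = 22.5.
Cumulative frequencies: 7, 22, 24, 39, 67, 88, 90.
Observation 22.5 falls in the class 20 – <30.
L = 20, CF = 22, f = 2, h = 10.
P25 = 20 + ((22.5 − 22)/2)·10 = 20 + 2.5 = 22.5.

22.50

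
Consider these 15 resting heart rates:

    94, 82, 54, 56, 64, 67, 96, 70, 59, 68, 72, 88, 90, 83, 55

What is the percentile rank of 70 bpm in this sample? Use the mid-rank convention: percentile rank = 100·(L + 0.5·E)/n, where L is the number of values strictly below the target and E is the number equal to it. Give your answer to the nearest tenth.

50.0

Sorted: 54, 55, 56, 59, 64, 67, 68, 70, 72, 82, 83, 88, 90, 94, 96.
Count below 70: L = 7; count equal: E = 1; n = 15.
Percentile rank = 100·(7 + 0.5·1)/15 = 100·7.5/15 = 50.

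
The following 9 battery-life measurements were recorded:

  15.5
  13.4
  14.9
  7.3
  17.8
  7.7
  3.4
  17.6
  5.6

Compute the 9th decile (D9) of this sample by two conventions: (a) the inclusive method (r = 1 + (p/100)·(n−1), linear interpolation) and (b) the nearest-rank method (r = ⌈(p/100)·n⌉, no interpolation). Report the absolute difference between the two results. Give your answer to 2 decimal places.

0.16

Sorted: 3.4, 5.6, 7.3, 7.7, 13.4, 14.9, 15.5, 17.6, 17.8.
n = 9.
(a) r = 8.2; between ranks 8 (17.6) and 9 (17.8): 17.64.
(b) the nearest-rank method: rank 9 → 17.8.
|17.64 − 17.8| = 0.16.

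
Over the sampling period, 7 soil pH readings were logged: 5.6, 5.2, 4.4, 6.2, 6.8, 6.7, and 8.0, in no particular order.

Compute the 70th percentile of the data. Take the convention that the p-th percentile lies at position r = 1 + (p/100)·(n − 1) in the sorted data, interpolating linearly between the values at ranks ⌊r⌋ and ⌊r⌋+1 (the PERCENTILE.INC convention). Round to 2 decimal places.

6.72

Sorted: 4.4, 5.2, 5.6, 6.2, 6.7, 6.8, 8.0.
n = 7.
r = 1 + (70/100)·(7 − 1) = 1 + 4.2 = 5.2.
Rank 5 is 6.7 and rank 6 is 6.8.
Interpolate: 6.7 + 0.2·(6.8 − 6.7) = 6.7 + 0.2·0.1 = 6.72.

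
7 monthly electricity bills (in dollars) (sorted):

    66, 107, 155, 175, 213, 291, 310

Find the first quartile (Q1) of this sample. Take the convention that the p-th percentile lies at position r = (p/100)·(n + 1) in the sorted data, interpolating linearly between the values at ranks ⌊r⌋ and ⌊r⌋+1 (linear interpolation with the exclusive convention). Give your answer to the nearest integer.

107

n = 7.
r = (25/100)·(7 + 1) = 2.
r is an integer, so P25 is the value at rank 2: 107.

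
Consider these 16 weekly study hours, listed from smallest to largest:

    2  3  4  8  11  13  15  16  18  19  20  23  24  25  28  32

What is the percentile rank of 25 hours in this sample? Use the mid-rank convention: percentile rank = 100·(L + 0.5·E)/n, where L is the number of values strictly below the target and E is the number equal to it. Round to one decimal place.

Count below 25: L = 13; count equal: E = 1; n = 16.
Percentile rank = 100·(13 + 0.5·1)/16 = 100·13.5/16 = 84.38.

84.4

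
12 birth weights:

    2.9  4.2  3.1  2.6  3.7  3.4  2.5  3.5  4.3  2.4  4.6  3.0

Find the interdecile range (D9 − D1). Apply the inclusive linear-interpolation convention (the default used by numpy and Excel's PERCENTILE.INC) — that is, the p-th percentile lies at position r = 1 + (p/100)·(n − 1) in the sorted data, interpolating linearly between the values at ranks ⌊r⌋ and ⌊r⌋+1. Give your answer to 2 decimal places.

Sorted: 2.4, 2.5, 2.6, 2.9, 3.0, 3.1, 3.4, 3.5, 3.7, 4.2, 4.3, 4.6.
n = 12.
P10: r = 2.1; ranks 2–3 are 2.5, 2.6; interpolating gives 2.51.
P90: r = 10.9; ranks 10–11 are 4.2, 4.3; interpolating gives 4.29.
Difference: 4.29 − 2.51 = 1.78.

1.78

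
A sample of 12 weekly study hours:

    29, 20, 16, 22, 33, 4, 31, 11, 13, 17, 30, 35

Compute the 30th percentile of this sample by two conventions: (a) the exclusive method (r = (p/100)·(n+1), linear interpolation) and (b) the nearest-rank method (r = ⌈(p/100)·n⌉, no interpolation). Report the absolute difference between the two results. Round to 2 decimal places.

0.30

Sorted: 4, 11, 13, 16, 17, 20, 22, 29, 30, 31, 33, 35.
n = 12.
(a) r = 3.9; between ranks 3 (13) and 4 (16): 15.7.
(b) the nearest-rank method: rank 4 → 16.
|15.7 − 16| = 0.3.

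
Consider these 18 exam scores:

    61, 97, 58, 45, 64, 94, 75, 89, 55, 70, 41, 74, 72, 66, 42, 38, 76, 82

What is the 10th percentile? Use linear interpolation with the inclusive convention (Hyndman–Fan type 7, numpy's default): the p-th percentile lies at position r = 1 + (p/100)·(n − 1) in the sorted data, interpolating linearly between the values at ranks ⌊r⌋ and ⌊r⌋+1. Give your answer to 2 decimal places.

Sorted: 38, 41, 42, 45, 55, 58, 61, 64, 66, 70, 72, 74, 75, 76, 82, 89, 94, 97.
n = 18.
r = 1 + (10/100)·(18 − 1) = 1 + 1.7 = 2.7.
Rank 2 is 41 and rank 3 is 42.
Interpolate: 41 + 0.7·(42 − 41) = 41 + 0.7·1 = 41.7.

41.70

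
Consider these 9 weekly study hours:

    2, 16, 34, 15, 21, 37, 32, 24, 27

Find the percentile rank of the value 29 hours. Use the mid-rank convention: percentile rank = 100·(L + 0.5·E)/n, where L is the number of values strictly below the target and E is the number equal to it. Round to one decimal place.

66.7

Sorted: 2, 15, 16, 21, 24, 27, 32, 34, 37.
Count below 29: L = 6; count equal: E = 0; n = 9.
Percentile rank = 100·(6 + 0.5·0)/9 = 100·6/9 = 66.67.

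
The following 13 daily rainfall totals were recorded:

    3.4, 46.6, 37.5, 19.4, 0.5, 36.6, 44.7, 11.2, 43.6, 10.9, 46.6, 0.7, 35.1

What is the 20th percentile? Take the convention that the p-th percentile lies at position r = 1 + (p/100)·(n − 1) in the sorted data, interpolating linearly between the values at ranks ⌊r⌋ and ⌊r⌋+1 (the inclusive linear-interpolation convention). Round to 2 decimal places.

Sorted: 0.5, 0.7, 3.4, 10.9, 11.2, 19.4, 35.1, 36.6, 37.5, 43.6, 44.7, 46.6, 46.6.
n = 13.
r = 1 + (20/100)·(13 − 1) = 1 + 2.4 = 3.4.
Rank 3 is 3.4 and rank 4 is 10.9.
Interpolate: 3.4 + 0.4·(10.9 − 3.4) = 3.4 + 0.4·7.5 = 6.4.

6.40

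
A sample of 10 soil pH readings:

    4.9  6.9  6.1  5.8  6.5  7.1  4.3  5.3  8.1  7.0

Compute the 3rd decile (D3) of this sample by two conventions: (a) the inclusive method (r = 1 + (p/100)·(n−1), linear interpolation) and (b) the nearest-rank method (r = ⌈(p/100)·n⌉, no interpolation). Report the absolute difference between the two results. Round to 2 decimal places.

Sorted: 4.3, 4.9, 5.3, 5.8, 6.1, 6.5, 6.9, 7.0, 7.1, 8.1.
n = 10.
(a) r = 3.7; between ranks 3 (5.3) and 4 (5.8): 5.65.
(b) the nearest-rank method: rank 3 → 5.3.
|5.65 − 5.3| = 0.35.

0.35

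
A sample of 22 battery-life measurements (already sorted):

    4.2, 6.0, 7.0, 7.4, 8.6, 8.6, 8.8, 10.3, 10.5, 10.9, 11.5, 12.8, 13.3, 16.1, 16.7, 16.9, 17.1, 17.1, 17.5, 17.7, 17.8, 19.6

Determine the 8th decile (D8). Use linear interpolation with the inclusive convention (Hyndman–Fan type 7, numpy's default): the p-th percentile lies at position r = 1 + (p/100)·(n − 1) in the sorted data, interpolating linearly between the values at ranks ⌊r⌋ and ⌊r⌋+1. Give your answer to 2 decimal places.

17.10

n = 22.
r = 1 + (80/100)·(22 − 1) = 1 + 16.8 = 17.8.
Rank 17 is 17.1 and rank 18 is 17.1.
Interpolate: 17.1 + 0.8·(17.1 − 17.1) = 17.1 + 0.8·0 = 17.1.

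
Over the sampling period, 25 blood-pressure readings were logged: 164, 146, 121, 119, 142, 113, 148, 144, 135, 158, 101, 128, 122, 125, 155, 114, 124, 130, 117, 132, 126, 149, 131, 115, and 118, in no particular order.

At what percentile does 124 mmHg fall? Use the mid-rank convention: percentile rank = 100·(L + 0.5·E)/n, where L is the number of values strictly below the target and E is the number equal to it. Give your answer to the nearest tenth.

Sorted: 101, 113, 114, 115, 117, 118, 119, 121, 122, 124, 125, 126, 128, 130, 131, 132, 135, 142, 144, 146, 148, 149, 155, 158, 164.
Count below 124: L = 9; count equal: E = 1; n = 25.
Percentile rank = 100·(9 + 0.5·1)/25 = 100·9.5/25 = 38.

38.0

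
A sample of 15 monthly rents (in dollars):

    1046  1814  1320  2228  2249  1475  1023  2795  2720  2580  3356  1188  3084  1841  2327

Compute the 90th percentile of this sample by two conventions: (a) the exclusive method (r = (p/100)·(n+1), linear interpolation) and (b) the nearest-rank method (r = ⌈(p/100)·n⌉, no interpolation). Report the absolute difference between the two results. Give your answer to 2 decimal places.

Sorted: 1023, 1046, 1188, 1320, 1475, 1814, 1841, 2228, 2249, 2327, 2580, 2720, 2795, 3084, 3356.
n = 15.
(a) r = 14.4; between ranks 14 (3084) and 15 (3356): 3192.8.
(b) the nearest-rank method: rank 14 → 3084.
|3192.8 − 3084| = 108.8.

108.80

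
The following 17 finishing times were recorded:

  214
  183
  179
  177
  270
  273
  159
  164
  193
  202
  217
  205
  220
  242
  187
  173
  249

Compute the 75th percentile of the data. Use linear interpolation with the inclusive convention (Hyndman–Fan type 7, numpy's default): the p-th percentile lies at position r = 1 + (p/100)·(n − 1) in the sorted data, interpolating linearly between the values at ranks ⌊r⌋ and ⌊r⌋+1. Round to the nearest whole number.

220

Sorted: 159, 164, 173, 177, 179, 183, 187, 193, 202, 205, 214, 217, 220, 242, 249, 270, 273.
n = 17.
r = 1 + (75/100)·(17 − 1) = 1 + 12 = 13.
r is an integer, so P75 is the value at rank 13: 220.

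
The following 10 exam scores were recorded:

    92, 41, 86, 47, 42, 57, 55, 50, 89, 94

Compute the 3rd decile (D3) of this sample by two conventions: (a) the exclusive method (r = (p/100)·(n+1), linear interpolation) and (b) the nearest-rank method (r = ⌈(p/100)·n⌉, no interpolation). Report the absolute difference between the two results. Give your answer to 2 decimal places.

0.90

Sorted: 41, 42, 47, 50, 55, 57, 86, 89, 92, 94.
n = 10.
(a) r = 3.3; between ranks 3 (47) and 4 (50): 47.9.
(b) the nearest-rank method: rank 3 → 47.
|47.9 − 47| = 0.9.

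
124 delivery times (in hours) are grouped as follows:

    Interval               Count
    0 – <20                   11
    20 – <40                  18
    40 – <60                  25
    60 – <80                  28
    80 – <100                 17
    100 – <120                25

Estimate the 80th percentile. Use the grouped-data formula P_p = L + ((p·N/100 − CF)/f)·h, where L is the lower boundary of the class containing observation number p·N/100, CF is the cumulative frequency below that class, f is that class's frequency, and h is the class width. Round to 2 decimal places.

100.16

N = 124; target position k = 80/100 · 124 = 99.2.
Cumulative frequencies: 11, 29, 54, 82, 99, 124.
Observation 99.2 falls in the class 100 – <120.
L = 100, CF = 99, f = 25, h = 20.
P80 = 100 + ((99.2 − 99)/25)·20 = 100 + 0.16 = 100.16.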